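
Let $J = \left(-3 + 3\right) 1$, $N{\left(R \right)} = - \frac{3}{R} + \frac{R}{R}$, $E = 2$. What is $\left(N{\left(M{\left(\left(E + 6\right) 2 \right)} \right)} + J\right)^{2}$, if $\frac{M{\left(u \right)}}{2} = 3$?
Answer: $\frac{1}{4} \approx 0.25$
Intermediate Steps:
$M{\left(u \right)} = 6$ ($M{\left(u \right)} = 2 \cdot 3 = 6$)
$N{\left(R \right)} = 1 - \frac{3}{R}$ ($N{\left(R \right)} = - \frac{3}{R} + 1 = 1 - \frac{3}{R}$)
$J = 0$ ($J = 0 \cdot 1 = 0$)
$\left(N{\left(M{\left(\left(E + 6\right) 2 \right)} \right)} + J\right)^{2} = \left(\frac{-3 + 6}{6} + 0\right)^{2} = \left(\frac{1}{6} \cdot 3 + 0\right)^{2} = \left(\frac{1}{2} + 0\right)^{2} = \left(\frac{1}{2}\right)^{2} = \frac{1}{4}$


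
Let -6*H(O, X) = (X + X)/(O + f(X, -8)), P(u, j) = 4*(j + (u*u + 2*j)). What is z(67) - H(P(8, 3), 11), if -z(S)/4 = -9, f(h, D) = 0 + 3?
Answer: 31871/885 ≈ 36.012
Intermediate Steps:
P(u, j) = 4*u² + 12*j (P(u, j) = 4*(j + (u² + 2*j)) = 4*(u² + 3*j) = 4*u² + 12*j)
f(h, D) = 3
z(S) = 36 (z(S) = -4*(-9) = 36)
H(O, X) = -X/(3*(3 + O)) (H(O, X) = -(X + X)/(6*(O + 3)) = -2*X/(6*(3 + O)) = -X/(3*(3 + O)))
z(67) - H(P(8, 3), 11) = 36 - (-1)*11/(9 + 3*(4*8² + 12*3)) = 36 - (-1)*11/(9 + 3*(4*64 + 36)) = 36 - (-1)*11/(9 + 3*(256 + 36)) = 36 - (-1)*11/(9 + 3*292) = 36 - (-1)*11/(9 + 876) = 36 - (-1)*11/885 = 36 - 1*(-11/885) = 36 + 11/885 = 31871/885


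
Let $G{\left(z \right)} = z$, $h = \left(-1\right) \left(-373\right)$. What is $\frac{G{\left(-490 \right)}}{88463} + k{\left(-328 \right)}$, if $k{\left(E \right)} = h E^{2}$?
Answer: $\frac{3549916864726}{88463} \approx 4.0129 \cdot 10^{7}$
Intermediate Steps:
$h = 373$
$k{\left(E \right)} = 373 E^{2}$
$\frac{G{\left(-490 \right)}}{88463} + k{\left(-328 \right)} = - \frac{490}{88463} + 373 \left(-328\right)^{2} = \left(-490\right) \frac{1}{88463} + 373 \cdot 107584 = - \frac{490}{88463} + 40128832 = \frac{3549916864726}{88463}$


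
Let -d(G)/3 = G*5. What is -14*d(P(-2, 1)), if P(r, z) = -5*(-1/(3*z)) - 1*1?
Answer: 140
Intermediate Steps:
P(r, z) = -1 + 5/(3*z) (P(r, z) = -5*(-1/(3*z)) - 1 = -(-5)/(3*z) - 1 = 5/(3*z) - 1 = -1 + 5/(3*z))
d(G) = -15*G (d(G) = -3*G*5 = -15*G)
-14*d(P(-2, 1)) = -(-210)*(5/3 - 1*1)/1 = -(-210)*1*(5/3 - 1) = -(-210)*1*(⅔) = -(-210)*2/3 = -14*(-10) = 140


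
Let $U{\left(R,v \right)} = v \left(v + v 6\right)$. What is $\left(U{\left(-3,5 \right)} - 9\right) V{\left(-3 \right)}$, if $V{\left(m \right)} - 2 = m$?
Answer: $-166$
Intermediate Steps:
$V{\left(m \right)} = 2 + m$
$U{\left(R,v \right)} = 7 v^{2}$ ($U{\left(R,v \right)} = v \left(v + 6 v\right) = v 7 v = 7 v^{2}$)
$\left(U{\left(-3,5 \right)} - 9\right) V{\left(-3 \right)} = \left(7 \cdot 5^{2} - 9\right) \left(2 - 3\right) = \left(7 \cdot 25 - 9\right) \left(-1\right) = \left(175 - 9\right) \left(-1\right) = 166 \left(-1\right) = -166$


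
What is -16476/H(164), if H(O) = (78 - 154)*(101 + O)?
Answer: 4119/5035 ≈ 0.81807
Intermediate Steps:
H(O) = -7676 - 76*O (H(O) = -76*(101 + O) = -7676 - 76*O)
-16476/H(164) = -16476/(-7676 - 76*164) = -16476/(-7676 - 12464) = -16476/(-20140) = -16476*(-1/20140) = 4119/5035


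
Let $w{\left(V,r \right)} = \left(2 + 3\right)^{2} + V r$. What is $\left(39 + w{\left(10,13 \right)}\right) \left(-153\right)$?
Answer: $-29682$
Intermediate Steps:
$w{\left(V,r \right)} = 25 + V r$ ($w{\left(V,r \right)} = 5^{2} + V r = 25 + V r$)
$\left(39 + w{\left(10,13 \right)}\right) \left(-153\right) = \left(39 + \left(25 + 10 \cdot 13\right)\right) \left(-153\right) = \left(39 + \left(25 + 130\right)\right) \left(-153\right) = \left(39 + 155\right) \left(-153\right) = 194 \left(-153\right) = -29682$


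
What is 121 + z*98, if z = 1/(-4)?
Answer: 193/2 ≈ 96.500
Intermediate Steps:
z = -¼ ≈ -0.25000
121 + z*98 = 121 - ¼*98 = 121 - 49/2 = 193/2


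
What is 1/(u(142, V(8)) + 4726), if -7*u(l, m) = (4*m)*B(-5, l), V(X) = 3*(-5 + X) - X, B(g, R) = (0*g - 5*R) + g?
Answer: 7/35942 ≈ 0.00019476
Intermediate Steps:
B(g, R) = g - 5*R (B(g, R) = (0 - 5*R) + g = -5*R + g = g - 5*R)
V(X) = -15 + 2*X (V(X) = (-15 + 3*X) - X = -15 + 2*X)
u(l, m) = -4*m*(-5 - 5*l)/7
1/(u(142, V(8)) + 4726) = 1/(20*(-15 + 2*8)*(1 + 142)/7 + 4726) = 1/((20/7)*(-15 + 16)*143 + 4726) = 1/((20/7)*1*143 + 4726) = 1/(2860/7 + 4726) = 1/(35942/7) = 7/35942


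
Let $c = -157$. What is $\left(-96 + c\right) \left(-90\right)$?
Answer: $22770$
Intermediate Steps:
$\left(-96 + c\right) \left(-90\right) = \left(-96 - 157\right) \left(-90\right) = \left(-253\right) \left(-90\right) = 22770$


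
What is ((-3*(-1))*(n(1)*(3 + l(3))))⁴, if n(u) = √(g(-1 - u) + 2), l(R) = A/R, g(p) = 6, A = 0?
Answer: 419904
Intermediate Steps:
l(R) = 0 (l(R) = 0/R = 0)
n(u) = 2*√2 (n(u) = √(6 + 2) = √8 = 2*√2)
((-3*(-1))*(n(1)*(3 + l(3))))⁴ = ((-3*(-1))*((2*√2)*(3 + 0)))⁴ = (3*((2*√2)*3))⁴ = (3*(6*√2))⁴ = (18*√2)⁴ = 419904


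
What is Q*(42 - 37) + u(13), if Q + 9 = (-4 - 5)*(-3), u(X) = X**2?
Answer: 259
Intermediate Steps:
Q = 18 (Q = -9 + (-4 - 5)*(-3) = -9 - 9*(-3) = -9 + 27 = 18)
Q*(42 - 37) + u(13) = 18*(42 - 37) + 13**2 = 18*5 + 169 = 90 + 169 = 259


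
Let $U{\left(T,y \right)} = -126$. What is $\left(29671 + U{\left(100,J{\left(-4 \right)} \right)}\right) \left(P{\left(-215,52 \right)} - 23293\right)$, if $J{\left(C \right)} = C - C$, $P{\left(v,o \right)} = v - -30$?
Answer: $-693657510$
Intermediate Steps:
$P{\left(v,o \right)} = 30 + v$ ($P{\left(v,o \right)} = v + 30 = 30 + v$)
$J{\left(C \right)} = 0$
$\left(29671 + U{\left(100,J{\left(-4 \right)} \right)}\right) \left(P{\left(-215,52 \right)} - 23293\right) = \left(29671 - 126\right) \left(\left(30 - 215\right) - 23293\right) = 29545 \left(-185 - 23293\right) = 29545 \left(-23478\right) = -693657510$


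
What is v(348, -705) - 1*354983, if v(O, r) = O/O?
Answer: -354982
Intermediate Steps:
v(O, r) = 1
v(348, -705) - 1*354983 = 1 - 1*354983 = 1 - 354983 = -354982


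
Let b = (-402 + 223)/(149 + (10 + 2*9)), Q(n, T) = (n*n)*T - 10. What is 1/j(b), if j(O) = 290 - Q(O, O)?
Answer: 5545233/1669305239 ≈ 0.0033219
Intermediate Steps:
Q(n, T) = -10 + T*n² (Q(n, T) = n²*T - 10 = T*n² - 10 = -10 + T*n²)
b = -179/177 (b = -179/(149 + (10 + 18)) = -179/(149 + 28) = -179/177 ≈ -1.0113)
j(O) = 300 - O³ (j(O) = 290 - (-10 + O*O²) = 290 - (-10 + O³) = 290 + (10 - O³) = 300 - O³)
1/j(b) = 1/(300 - (-179/177)³) = 1/(300 - 1*(-5735339/5545233)) = 1/(300 + 5735339/5545233) = 1/(1669305239/5545233) = 5545233/1669305239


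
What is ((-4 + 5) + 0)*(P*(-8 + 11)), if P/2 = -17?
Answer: -102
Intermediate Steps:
P = -34 (P = 2*(-17) = -34)
((-4 + 5) + 0)*(P*(-8 + 11)) = ((-4 + 5) + 0)*(-34*(-8 + 11)) = (1 + 0)*(-34*3) = 1*(-102) = -102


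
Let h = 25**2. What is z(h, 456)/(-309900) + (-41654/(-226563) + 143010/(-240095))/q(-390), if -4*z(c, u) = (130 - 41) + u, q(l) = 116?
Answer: -81093025186261/26072963982082320 ≈ -0.0031102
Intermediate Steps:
h = 625
z(c, u) = -89/4 - u/4 (z(c, u) = -((130 - 41) + u)/4 = -(89 + u)/4 = -89/4 - u/4)
z(h, 456)/(-309900) + (-41654/(-226563) + 143010/(-240095))/q(-390) = (-89/4 - 1/4*456)/(-309900) + (-41654/(-226563) + 143010/(-240095))/116 = (-89/4 - 114)*(-1/309900) + (-41654*(-1/226563) + 143010*(-1/240095))*(1/116) = -545/4*(-1/309900) + (41654/226563 - 28602/48019)*(1/116) = 109/247920 - 4479971500/10879328697*1/116 = 109/247920 - 1119992875/315500532213 = -81093025186261/26072963982082320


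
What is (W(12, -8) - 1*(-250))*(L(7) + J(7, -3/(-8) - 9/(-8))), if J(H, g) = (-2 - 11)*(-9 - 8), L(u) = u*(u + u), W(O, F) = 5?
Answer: 81345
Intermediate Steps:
L(u) = 2*u² (L(u) = u*(2*u) = 2*u²)
J(H, g) = 221 (J(H, g) = -13*(-17) = 221)
(W(12, -8) - 1*(-250))*(L(7) + J(7, -3/(-8) - 9/(-8))) = (5 - 1*(-250))*(2*7² + 221) = (5 + 250)*(2*49 + 221) = 255*(98 + 221) = 255*319 = 81345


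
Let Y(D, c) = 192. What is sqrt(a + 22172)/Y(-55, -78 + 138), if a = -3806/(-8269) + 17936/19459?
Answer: 25*sqrt(102060204067682322)/10298014144 ≈ 0.77556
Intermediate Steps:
a = 222373738/160906471 (a = -3806*(-1/8269) + 17936*(1/19459) = 3806/8269 + 17936/19459 = 222373738/160906471 ≈ 1.3820)
sqrt(a + 22172)/Y(-55, -78 + 138) = sqrt(222373738/160906471 + 22172)/192 = sqrt(3567840648750/160906471)*(1/192) = (75*sqrt(102060204067682322)/160906471)*(1/192) = 25*sqrt(102060204067682322)/10298014144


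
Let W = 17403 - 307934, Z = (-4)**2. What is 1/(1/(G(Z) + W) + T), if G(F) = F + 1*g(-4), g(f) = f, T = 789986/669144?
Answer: 97199522868/114752636795 ≈ 0.84704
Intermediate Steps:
T = 394993/334572 (T = 789986*(1/669144) = 394993/334572 ≈ 1.1806)
Z = 16
G(F) = -4 + F (G(F) = F + 1*(-4) = F - 4 = -4 + F)
W = -290531
1/(1/(G(Z) + W) + T) = 1/(1/((-4 + 16) - 290531) + 394993/334572) = 1/(1/(12 - 290531) + 394993/334572) = 1/(1/(-290519) + 394993/334572) = 1/(-1/290519 + 394993/334572) = 1/(114752636795/97199522868) = 97199522868/114752636795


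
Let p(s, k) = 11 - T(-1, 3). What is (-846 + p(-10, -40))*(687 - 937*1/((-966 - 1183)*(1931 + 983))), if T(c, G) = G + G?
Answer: -3618085206679/6262186 ≈ -5.7777e+5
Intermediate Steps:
T(c, G) = 2*G
p(s, k) = 5 (p(s, k) = 11 - 2*3 = 11 - 1*6 = 11 - 6 = 5)
(-846 + p(-10, -40))*(687 - 937*1/((-966 - 1183)*(1931 + 983))) = (-846 + 5)*(687 - 937*1/((-966 - 1183)*(1931 + 983))) = -841*(687 - 937/((-2149*2914))) = -841*(687 - 937/(-6262186)) = -841*(687 - 937*(-1/6262186)) = -841*(687 + 937/6262186) = -841*4302122719/6262186 = -3618085206679/6262186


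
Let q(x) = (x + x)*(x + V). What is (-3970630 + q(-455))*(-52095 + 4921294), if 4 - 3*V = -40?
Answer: -52148050066220/3 ≈ -1.7383e+13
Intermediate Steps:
V = 44/3 (V = 4/3 - ⅓*(-40) = 4/3 + 40/3 = 44/3 ≈ 14.667)
q(x) = 2*x*(44/3 + x) (q(x) = (x + x)*(x + 44/3) = (2*x)*(44/3 + x) = 2*x*(44/3 + x))
(-3970630 + q(-455))*(-52095 + 4921294) = (-3970630 + (⅔)*(-455)*(44 + 3*(-455)))*(-52095 + 4921294) = (-3970630 + (⅔)*(-455)*(44 - 1365))*4869199 = (-3970630 + (⅔)*(-455)*(-1321))*4869199 = (-3970630 + 1202110/3)*4869199 = -10709780/3*4869199 = -52148050066220/3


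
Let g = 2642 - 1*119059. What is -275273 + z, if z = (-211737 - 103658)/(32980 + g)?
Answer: -22967637906/83437 ≈ -2.7527e+5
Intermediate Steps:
g = -116417 (g = 2642 - 119059 = -116417)
z = 315395/83437 (z = (-211737 - 103658)/(32980 - 116417) = -315395/(-83437) = -315395*(-1/83437) = 315395/83437 ≈ 3.7800)
-275273 + z = -275273 + 315395/83437 = -22967637906/83437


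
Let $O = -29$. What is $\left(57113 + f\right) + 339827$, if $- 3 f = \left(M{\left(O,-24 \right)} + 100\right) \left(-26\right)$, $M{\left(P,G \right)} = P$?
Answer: $\frac{1192666}{3} \approx 3.9756 \cdot 10^{5}$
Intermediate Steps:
$f = \frac{1846}{3}$ ($f = - \frac{\left(-29 + 100\right) \left(-26\right)}{3} = - \frac{71 \left(-26\right)}{3} = \left(- \frac{1}{3}\right) \left(-1846\right) = \frac{1846}{3} \approx 615.33$)
$\left(57113 + f\right) + 339827 = \left(57113 + \frac{1846}{3}\right) + 339827 = \frac{173185}{3} + 339827 = \frac{1192666}{3}$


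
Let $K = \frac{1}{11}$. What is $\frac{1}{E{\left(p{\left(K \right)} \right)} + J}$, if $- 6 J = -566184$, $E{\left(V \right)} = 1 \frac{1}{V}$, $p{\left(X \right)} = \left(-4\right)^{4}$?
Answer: $\frac{256}{24157185} \approx 1.0597 \cdot 10^{-5}$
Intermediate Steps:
$K = \frac{1}{11} \approx 0.090909$
$p{\left(X \right)} = 256$
$E{\left(V \right)} = \frac{1}{V}$
$J = 94364$ ($J = \left(- \frac{1}{6}\right) \left(-566184\right) = 94364$)
$\frac{1}{E{\left(p{\left(K \right)} \right)} + J} = \frac{1}{\frac{1}{256} + 94364} = \frac{1}{\frac{24157185}{256}} = \frac{256}{24157185}$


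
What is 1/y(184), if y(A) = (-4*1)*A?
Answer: -1/736 ≈ -0.0013587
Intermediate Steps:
y(A) = -4*A
1/y(184) = 1/(-4*184) = 1/(-736) = -1/736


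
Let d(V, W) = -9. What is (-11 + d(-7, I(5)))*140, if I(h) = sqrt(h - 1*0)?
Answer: -2800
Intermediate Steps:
I(h) = sqrt(h) (I(h) = sqrt(h + 0) = sqrt(h))
(-11 + d(-7, I(5)))*140 = (-11 - 9)*140 = -20*140 = -2800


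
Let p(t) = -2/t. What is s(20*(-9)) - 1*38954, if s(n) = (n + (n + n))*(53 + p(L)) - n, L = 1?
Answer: -66314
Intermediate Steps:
s(n) = 152*n (s(n) = (n + (n + n))*(53 - 2/1) - n = (n + 2*n)*(53 - 2*1) - n = (3*n)*(53 - 2) - n = (3*n)*51 - n = 153*n - n = 152*n)
s(20*(-9)) - 1*38954 = 152*(20*(-9)) - 1*38954 = 152*(-180) - 38954 = -27360 - 38954 = -66314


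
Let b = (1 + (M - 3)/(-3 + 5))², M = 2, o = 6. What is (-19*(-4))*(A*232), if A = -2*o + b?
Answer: -207176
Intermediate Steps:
b = ¼ (b = (1 + (2 - 3)/(-3 + 5))² = (1 - 1/2)² = (1 - 1*½)² = (1 - ½)² = (½)² = ¼ ≈ 0.25000)
A = -47/4 (A = -2*6 + ¼ = -12 + ¼ = -47/4 ≈ -11.750)
(-19*(-4))*(A*232) = (-19*(-4))*(-47/4*232) = 76*(-2726) = -207176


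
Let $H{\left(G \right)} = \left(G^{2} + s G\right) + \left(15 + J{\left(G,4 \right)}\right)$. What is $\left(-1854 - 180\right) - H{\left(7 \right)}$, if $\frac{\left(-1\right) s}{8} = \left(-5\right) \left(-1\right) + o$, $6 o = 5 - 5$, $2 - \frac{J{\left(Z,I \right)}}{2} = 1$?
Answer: $-1820$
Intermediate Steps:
$J{\left(Z,I \right)} = 2$ ($J{\left(Z,I \right)} = 4 - 2 = 2$)
$o = 0$ ($o = \frac{5 - 5}{6} = \frac{1}{6} \cdot 0 = 0$)
$s = -40$ ($s = - 8 \left(\left(-5\right) \left(-1\right) + 0\right) = - 8 \left(5 + 0\right) = \left(-8\right) 5 = -40$)
$H{\left(G \right)} = 17 + G^{2} - 40 G$ ($H{\left(G \right)} = \left(G^{2} - 40 G\right) + \left(15 + 2\right) = \left(G^{2} - 40 G\right) + 17 = 17 + G^{2} - 40 G$)
$\left(-1854 - 180\right) - H{\left(7 \right)} = \left(-1854 - 180\right) - \left(17 + 7^{2} - 280\right) = \left(-1854 - 180\right) - \left(17 + 49 - 280\right) = -2034 - -214 = -2034 + 214 = -1820$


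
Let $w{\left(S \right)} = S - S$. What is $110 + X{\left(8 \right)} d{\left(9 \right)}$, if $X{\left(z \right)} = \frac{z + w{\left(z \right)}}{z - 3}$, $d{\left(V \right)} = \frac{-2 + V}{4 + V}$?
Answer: $\frac{7206}{65} \approx 110.86$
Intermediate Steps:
$w{\left(S \right)} = 0$
$d{\left(V \right)} = \frac{-2 + V}{4 + V}$
$X{\left(z \right)} = \frac{z}{-3 + z}$ ($X{\left(z \right)} = \frac{z + 0}{z - 3} = \frac{z}{-3 + z}$)
$110 + X{\left(8 \right)} d{\left(9 \right)} = 110 + \frac{8}{-3 + 8} \frac{-2 + 9}{4 + 9} = 110 + \frac{8}{5} \cdot \frac{1}{13} \cdot 7 = 110 + 8 \cdot \frac{1}{5} \cdot \frac{1}{13} \cdot 7 = 110 + \frac{8}{5} \cdot \frac{7}{13} = 110 + \frac{56}{65} = \frac{7206}{65}$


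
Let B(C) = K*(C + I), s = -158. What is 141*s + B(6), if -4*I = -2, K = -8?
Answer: -22330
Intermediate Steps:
I = ½ (I = -¼*(-2) = ½ ≈ 0.50000)
B(C) = -4 - 8*C (B(C) = -8*(C + ½) = -8*(½ + C) = -4 - 8*C)
141*s + B(6) = 141*(-158) + (-4 - 8*6) = -22278 + (-4 - 48) = -22278 - 52 = -22330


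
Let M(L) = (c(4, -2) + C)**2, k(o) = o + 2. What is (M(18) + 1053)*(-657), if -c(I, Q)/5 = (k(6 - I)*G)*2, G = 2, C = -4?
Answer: -5327613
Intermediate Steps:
k(o) = 2 + o
c(I, Q) = -160 + 20*I (c(I, Q) = -5*(2 + (6 - I))*2*2 = -5*(8 - I)*2*2 = -5*(16 - 2*I)*2 = -5*(32 - 4*I) = -160 + 20*I)
M(L) = 7056 (M(L) = ((-160 + 20*4) - 4)**2 = ((-160 + 80) - 4)**2 = (-80 - 4)**2 = (-84)**2 = 7056)
(M(18) + 1053)*(-657) = (7056 + 1053)*(-657) = 8109*(-657) = -5327613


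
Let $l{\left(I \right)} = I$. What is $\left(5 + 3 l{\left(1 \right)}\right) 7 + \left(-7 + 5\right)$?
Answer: $54$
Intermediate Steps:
$\left(5 + 3 l{\left(1 \right)}\right) 7 + \left(-7 + 5\right) = \left(5 + 3 \cdot 1\right) 7 + \left(-7 + 5\right) = \left(5 + 3\right) 7 - 2 = 8 \cdot 7 - 2 = 56 - 2 = 54$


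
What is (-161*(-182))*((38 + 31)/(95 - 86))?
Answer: 673946/3 ≈ 2.2465e+5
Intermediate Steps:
(-161*(-182))*((38 + 31)/(95 - 86)) = 29302*(69/9) = 29302*(69*(⅑)) = 29302*(23/3) = 673946/3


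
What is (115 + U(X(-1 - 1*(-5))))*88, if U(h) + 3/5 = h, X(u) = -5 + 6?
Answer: 50776/5 ≈ 10155.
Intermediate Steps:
X(u) = 1
U(h) = -⅗ + h
(115 + U(X(-1 - 1*(-5))))*88 = (115 + (-⅗ + 1))*88 = (115 + ⅖)*88 = (577/5)*88 = 50776/5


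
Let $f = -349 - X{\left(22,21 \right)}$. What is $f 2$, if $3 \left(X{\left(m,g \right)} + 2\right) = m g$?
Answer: $-1002$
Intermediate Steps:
$X{\left(m,g \right)} = -2 + \frac{g m}{3}$ ($X{\left(m,g \right)} = -2 + \frac{m g}{3} = -2 + \frac{g m}{3}$)
$f = -501$ ($f = -349 - \left(-2 + \frac{1}{3} \cdot 21 \cdot 22\right) = -349 - \left(-2 + 154\right) = -349 - 152 = -501$)
$f 2 = \left(-501\right) 2 = -1002$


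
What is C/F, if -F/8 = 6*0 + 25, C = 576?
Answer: -72/25 ≈ -2.8800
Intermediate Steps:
F = -200 (F = -8*(6*0 + 25) = -8*(0 + 25) = -8*25 = -200)
C/F = 576/(-200) = 576*(-1/200) = -72/25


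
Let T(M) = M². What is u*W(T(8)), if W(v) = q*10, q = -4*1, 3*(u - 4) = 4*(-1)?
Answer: -320/3 ≈ -106.67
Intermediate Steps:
u = 8/3 (u = 4 + (4*(-1))/3 = 4 + (⅓)*(-4) = 4 - 4/3 = 8/3 ≈ 2.6667)
q = -4
W(v) = -40 (W(v) = -4*10 = -40)
u*W(T(8)) = (8/3)*(-40) = -320/3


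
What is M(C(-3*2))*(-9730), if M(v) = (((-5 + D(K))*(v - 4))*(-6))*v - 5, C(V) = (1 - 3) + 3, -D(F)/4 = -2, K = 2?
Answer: -476770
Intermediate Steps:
D(F) = 8 (D(F) = -4*(-2) = 8)
C(V) = 1 (C(V) = -2 + 3 = 1)
M(v) = -5 + v*(72 - 18*v) (M(v) = (((-5 + 8)*(v - 4))*(-6))*v - 5 = ((3*(-4 + v))*(-6))*v - 5 = ((-12 + 3*v)*(-6))*v - 5 = (72 - 18*v)*v - 5 = v*(72 - 18*v) - 5 = -5 + v*(72 - 18*v))
M(C(-3*2))*(-9730) = (-5 - 18*1² + 72*1)*(-9730) = (-5 - 18*1 + 72)*(-9730) = (-5 - 18 + 72)*(-9730) = 49*(-9730) = -476770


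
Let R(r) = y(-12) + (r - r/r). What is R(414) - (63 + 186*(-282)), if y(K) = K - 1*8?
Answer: 52782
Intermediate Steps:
y(K) = -8 + K (y(K) = K - 8 = -8 + K)
R(r) = -21 + r (R(r) = (-8 - 12) + (r - r/r) = -20 + (r - 1*1) = -20 + (r - 1) = -20 + (-1 + r) = -21 + r)
R(414) - (63 + 186*(-282)) = (-21 + 414) - (63 + 186*(-282)) = 393 - (63 - 52452) = 393 - 1*(-52389) = 393 + 52389 = 52782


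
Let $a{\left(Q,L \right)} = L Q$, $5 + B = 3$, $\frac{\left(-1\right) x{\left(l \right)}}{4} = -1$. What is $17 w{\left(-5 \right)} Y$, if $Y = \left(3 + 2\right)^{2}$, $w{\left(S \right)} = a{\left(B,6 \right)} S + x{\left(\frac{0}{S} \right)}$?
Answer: $27200$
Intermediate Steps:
$x{\left(l \right)} = 4$ ($x{\left(l \right)} = \left(-4\right) \left(-1\right) = 4$)
$B = -2$ ($B = -5 + 3 = -2$)
$w{\left(S \right)} = 4 - 12 S$ ($w{\left(S \right)} = 6 \left(-2\right) S + 4 = - 12 S + 4 = 4 - 12 S$)
$Y = 25$ ($Y = 5^{2} = 25$)
$17 w{\left(-5 \right)} Y = 17 \left(4 - -60\right) 25 = 17 \left(4 + 60\right) 25 = 17 \cdot 64 \cdot 25 = 1088 \cdot 25 = 27200$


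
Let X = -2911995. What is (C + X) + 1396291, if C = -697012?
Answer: -2212716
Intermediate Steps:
(C + X) + 1396291 = (-697012 - 2911995) + 1396291 = -3609007 + 1396291 = -2212716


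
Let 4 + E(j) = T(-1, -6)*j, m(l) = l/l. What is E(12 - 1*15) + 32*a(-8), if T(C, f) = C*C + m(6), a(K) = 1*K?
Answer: -266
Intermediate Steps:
m(l) = 1
a(K) = K
T(C, f) = 1 + C² (T(C, f) = C*C + 1 = C² + 1 = 1 + C²)
E(j) = -4 + 2*j (E(j) = -4 + (1 + (-1)²)*j = -4 + (1 + 1)*j = -4 + 2*j)
E(12 - 1*15) + 32*a(-8) = (-4 + 2*(12 - 1*15)) + 32*(-8) = (-4 + 2*(12 - 15)) - 256 = (-4 + 2*(-3)) - 256 = (-4 - 6) - 256 = -10 - 256 = -266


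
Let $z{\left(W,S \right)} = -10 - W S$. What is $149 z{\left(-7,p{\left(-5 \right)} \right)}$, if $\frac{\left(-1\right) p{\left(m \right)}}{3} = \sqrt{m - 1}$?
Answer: $-1490 - 3129 i \sqrt{6} \approx -1490.0 - 7664.5 i$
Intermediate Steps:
$p{\left(m \right)} = - 3 \sqrt{-1 + m}$ ($p{\left(m \right)} = - 3 \sqrt{m - 1} = - 3 \sqrt{-1 + m}$)
$z{\left(W,S \right)} = -10 - S W$
$149 z{\left(-7,p{\left(-5 \right)} \right)} = 149 \left(-10 - - 3 \sqrt{-1 - 5} \left(-7\right)\right) = 149 \left(-10 - - 3 \sqrt{-6} \left(-7\right)\right) = 149 \left(-10 - - 3 i \sqrt{6} \left(-7\right)\right) = 149 \left(-10 - 21 i \sqrt{6}\right) = -1490 - 3129 i \sqrt{6}$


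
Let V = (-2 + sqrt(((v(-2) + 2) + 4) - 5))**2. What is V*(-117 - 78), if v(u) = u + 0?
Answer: -585 + 780*I ≈ -585.0 + 780.0*I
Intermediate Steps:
v(u) = u
V = (-2 + I)**2 (V = (-2 + sqrt(((-2 + 2) + 4) - 5))**2 = (-2 + sqrt((0 + 4) - 5))**2 = (-2 + sqrt(4 - 5))**2 = (-2 + sqrt(-1))**2 = (-2 + I)**2 ≈ 3.0 - 4.0*I)
V*(-117 - 78) = (2 - I)**2*(-117 - 78) = (2 - I)**2*(-195) = -195*(2 - I)**2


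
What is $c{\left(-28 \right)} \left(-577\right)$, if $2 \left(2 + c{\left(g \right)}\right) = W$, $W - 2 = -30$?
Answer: $9232$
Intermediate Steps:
$W = -28$ ($W = 2 - 30 = -28$)
$c{\left(g \right)} = -16$ ($c{\left(g \right)} = -2 + \frac{1}{2} \left(-28\right) = -2 - 14 = -16$)
$c{\left(-28 \right)} \left(-577\right) = \left(-16\right) \left(-577\right) = 9232$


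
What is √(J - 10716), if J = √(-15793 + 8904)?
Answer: √(-10716 + 83*I) ≈ 0.4009 + 103.52*I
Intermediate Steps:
J = 83*I (J = √(-6889) = 83*I ≈ 83.0*I)
√(J - 10716) = √(83*I - 10716) = √(-10716 + 83*I)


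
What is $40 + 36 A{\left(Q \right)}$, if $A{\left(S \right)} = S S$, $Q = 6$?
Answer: $1336$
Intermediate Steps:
$A{\left(S \right)} = S^{2}$
$40 + 36 A{\left(Q \right)} = 40 + 36 \cdot 6^{2} = 40 + 36 \cdot 36 = 40 + 1296 = 1336$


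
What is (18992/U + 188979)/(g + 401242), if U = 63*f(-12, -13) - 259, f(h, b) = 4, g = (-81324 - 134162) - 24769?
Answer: 1303861/1126909 ≈ 1.1570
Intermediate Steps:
g = -240255 (g = -215486 - 24769 = -240255)
U = -7 (U = 63*4 - 259 = 252 - 259 = -7)
(18992/U + 188979)/(g + 401242) = (18992/(-7) + 188979)/(-240255 + 401242) = (18992*(-1/7) + 188979)/160987 = (-18992/7 + 188979)*(1/160987) = (1303861/7)*(1/160987) = 1303861/1126909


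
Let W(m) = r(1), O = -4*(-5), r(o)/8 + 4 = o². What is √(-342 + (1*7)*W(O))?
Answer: I*√510 ≈ 22.583*I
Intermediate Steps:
r(o) = -32 + 8*o²
O = 20
W(m) = -24 (W(m) = -32 + 8*1² = -32 + 8*1 = -32 + 8 = -24)
√(-342 + (1*7)*W(O)) = √(-342 + (1*7)*(-24)) = √(-342 + 7*(-24)) = √(-342 - 168) = √(-510) = I*√510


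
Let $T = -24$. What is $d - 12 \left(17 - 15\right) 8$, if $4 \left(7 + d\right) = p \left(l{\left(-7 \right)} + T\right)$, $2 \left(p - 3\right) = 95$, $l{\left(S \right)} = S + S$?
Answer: $- \frac{2715}{4} \approx -678.75$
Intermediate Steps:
$l{\left(S \right)} = 2 S$
$p = \frac{101}{2}$ ($p = 3 + \frac{1}{2} \cdot 95 = 3 + \frac{95}{2} = \frac{101}{2} \approx 50.5$)
$d = - \frac{1947}{4}$ ($d = -7 + \frac{\frac{101}{2} \left(2 \left(-7\right) - 24\right)}{4} = -7 + \frac{\frac{101}{2} \left(-14 - 24\right)}{4} = -7 + \frac{\frac{101}{2} \left(-38\right)}{4} = -7 + \frac{1}{4} \left(-1919\right) = -7 - \frac{1919}{4} = - \frac{1947}{4} \approx -486.75$)
$d - 12 \left(17 - 15\right) 8 = - \frac{1947}{4} - 12 \left(17 - 15\right) 8 = - \frac{1947}{4} - 12 \cdot 2 \cdot 8 = - \frac{1947}{4} - 24 \cdot 8 = - \frac{1947}{4} - 192 = - \frac{2715}{4}$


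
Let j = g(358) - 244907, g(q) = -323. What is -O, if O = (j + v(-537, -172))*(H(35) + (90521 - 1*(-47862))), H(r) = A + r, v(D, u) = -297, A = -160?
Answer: 33946071966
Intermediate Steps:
j = -245230 (j = -323 - 244907 = -245230)
H(r) = -160 + r
O = -33946071966 (O = (-245230 - 297)*((-160 + 35) + (90521 - 1*(-47862))) = -245527*(-125 + (90521 + 47862)) = -245527*(-125 + 138383) = -245527*138258 = -33946071966)
-O = -1*(-33946071966) = 33946071966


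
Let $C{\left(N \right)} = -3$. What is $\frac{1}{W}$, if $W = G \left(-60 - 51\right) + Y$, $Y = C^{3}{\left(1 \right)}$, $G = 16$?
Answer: $- \frac{1}{1803} \approx -0.00055463$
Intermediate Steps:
$Y = -27$ ($Y = \left(-3\right)^{3} = -27$)
$W = -1803$ ($W = 16 \left(-60 - 51\right) - 27 = 16 \left(-111\right) - 27 = -1776 - 27 = -1803$)
$\frac{1}{W} = \frac{1}{-1803} = - \frac{1}{1803}$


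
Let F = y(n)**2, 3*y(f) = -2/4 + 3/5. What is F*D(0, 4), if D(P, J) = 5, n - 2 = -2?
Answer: 1/180 ≈ 0.0055556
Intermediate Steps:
n = 0 (n = 2 - 2 = 0)
y(f) = 1/30 (y(f) = (-2/4 + 3/5)/3 = (-2*1/4 + 3*(1/5))/3 = (-1/2 + 3/5)/3 = (1/3)*(1/10) = 1/30)
F = 1/900 (F = (1/30)**2 = 1/900 ≈ 0.0011111)
F*D(0, 4) = (1/900)*5 = 1/180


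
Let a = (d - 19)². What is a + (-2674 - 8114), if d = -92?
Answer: 1533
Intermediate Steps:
a = 12321 (a = (-92 - 19)² = (-111)² = 12321)
a + (-2674 - 8114) = 12321 + (-2674 - 8114) = 12321 - 10788 = 1533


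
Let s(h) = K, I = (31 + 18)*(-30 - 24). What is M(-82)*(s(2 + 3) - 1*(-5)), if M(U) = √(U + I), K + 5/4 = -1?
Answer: 11*I*√682/2 ≈ 143.63*I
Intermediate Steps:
K = -9/4 (K = -5/4 - 1 = -9/4 ≈ -2.2500)
I = -2646 (I = 49*(-54) = -2646)
s(h) = -9/4
M(U) = √(-2646 + U) (M(U) = √(U - 2646) = √(-2646 + U))
M(-82)*(s(2 + 3) - 1*(-5)) = √(-2646 - 82)*(-9/4 - 1*(-5)) = √(-2728)*(-9/4 + 5) = (2*I*√682)*(11/4) = 11*I*√682/2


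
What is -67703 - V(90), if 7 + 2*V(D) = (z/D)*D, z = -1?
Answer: -67699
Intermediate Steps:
V(D) = -4 (V(D) = -7/2 + ((-1/D)*D)/2 = -7/2 + (½)*(-1) = -7/2 - ½ = -4)
-67703 - V(90) = -67703 - 1*(-4) = -67703 + 4 = -67699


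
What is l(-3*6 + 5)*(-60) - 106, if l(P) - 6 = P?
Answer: 314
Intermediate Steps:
l(P) = 6 + P
l(-3*6 + 5)*(-60) - 106 = (6 + (-3*6 + 5))*(-60) - 106 = (6 + (-18 + 5))*(-60) - 106 = (6 - 13)*(-60) - 106 = -7*(-60) - 106 = 420 - 106 = 314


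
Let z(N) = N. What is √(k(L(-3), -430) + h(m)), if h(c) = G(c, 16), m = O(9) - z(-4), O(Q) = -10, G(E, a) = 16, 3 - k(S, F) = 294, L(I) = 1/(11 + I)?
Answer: 5*I*√11 ≈ 16.583*I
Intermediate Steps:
k(S, F) = -291 (k(S, F) = 3 - 1*294 = 3 - 294 = -291)
m = -6 (m = -10 - 1*(-4) = -10 + 4 = -6)
h(c) = 16
√(k(L(-3), -430) + h(m)) = √(-291 + 16) = √(-275) = 5*I*√11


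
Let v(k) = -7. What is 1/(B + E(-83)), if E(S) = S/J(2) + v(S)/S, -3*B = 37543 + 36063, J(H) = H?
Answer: -498/12239221 ≈ -4.0689e-5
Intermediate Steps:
B = -73606/3 (B = -(37543 + 36063)/3 = -1/3*73606 = -73606/3 ≈ -24535.)
E(S) = S/2 - 7/S
1/(B + E(-83)) = 1/(-73606/3 + ((1/2)*(-83) - 7/(-83))) = 1/(-73606/3 + (-83/2 - 7*(-1/83))) = 1/(-73606/3 + (-83/2 + 7/83)) = 1/(-73606/3 - 6875/166) = 1/(-12239221/498) = -498/12239221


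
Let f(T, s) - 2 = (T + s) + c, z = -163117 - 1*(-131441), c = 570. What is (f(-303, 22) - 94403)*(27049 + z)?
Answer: 435456224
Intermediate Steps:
z = -31676 (z = -163117 + 131441 = -31676)
f(T, s) = 572 + T + s (f(T, s) = 2 + ((T + s) + 570) = 2 + (570 + T + s) = 572 + T + s)
(f(-303, 22) - 94403)*(27049 + z) = ((572 - 303 + 22) - 94403)*(27049 - 31676) = (291 - 94403)*(-4627) = -94112*(-4627) = 435456224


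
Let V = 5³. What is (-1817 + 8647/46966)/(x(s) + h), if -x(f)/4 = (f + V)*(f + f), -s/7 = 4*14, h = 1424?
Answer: 85328575/39258315808 ≈ 0.0021735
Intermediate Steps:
V = 125
s = -392 (s = -28*14 = -7*56 = -392)
x(f) = -8*f*(125 + f) (x(f) = -4*(f + 125)*(f + f) = -4*(125 + f)*2*f = -8*f*(125 + f))
(-1817 + 8647/46966)/(x(s) + h) = (-1817 + 8647/46966)/(-8*(-392)*(125 - 392) + 1424) = (-1817 + 8647*(1/46966))/(-8*(-392)*(-267) + 1424) = (-1817 + 8647/46966)/(-837312 + 1424) = -85328575/46966/(-835888) = -85328575/46966*(-1/835888) = 85328575/39258315808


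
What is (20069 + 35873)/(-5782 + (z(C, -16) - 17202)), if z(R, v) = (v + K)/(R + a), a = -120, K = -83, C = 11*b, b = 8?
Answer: -1790144/735389 ≈ -2.4343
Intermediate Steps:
C = 88 (C = 11*8 = 88)
z(R, v) = (-83 + v)/(-120 + R) (z(R, v) = (v - 83)/(R - 120) = (-83 + v)/(-120 + R))
(20069 + 35873)/(-5782 + (z(C, -16) - 17202)) = (20069 + 35873)/(-5782 + ((-83 - 16)/(-120 + 88) - 17202)) = 55942/(-5782 + (-99/(-32) - 17202)) = 55942/(-5782 + (-1/32*(-99) - 17202)) = 55942/(-5782 + (99/32 - 17202)) = 55942/(-5782 - 550365/32) = 55942/(-735389/32) = 55942*(-32/735389) = -1790144/735389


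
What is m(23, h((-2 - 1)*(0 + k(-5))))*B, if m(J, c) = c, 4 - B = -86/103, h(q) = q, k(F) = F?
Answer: 7470/103 ≈ 72.524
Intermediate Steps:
B = 498/103 (B = 4 - (-86)/103 = 4 - 1*(-86/103) = 4 + 86/103 = 498/103 ≈ 4.8350)
m(23, h((-2 - 1)*(0 + k(-5))))*B = ((-2 - 1)*(0 - 5))*(498/103) = -3*(-5)*(498/103) = 15*(498/103) = 7470/103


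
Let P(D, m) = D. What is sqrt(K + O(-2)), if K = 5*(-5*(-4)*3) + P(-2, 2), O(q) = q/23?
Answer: 2*sqrt(39399)/23 ≈ 17.260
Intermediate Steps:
O(q) = q/23 (O(q) = q*(1/23) = q/23)
K = 298 (K = 5*(-5*(-4)*3) - 2 = 5*(20*3) - 2 = 5*60 - 2 = 300 - 2 = 298)
sqrt(K + O(-2)) = sqrt(298 + (1/23)*(-2)) = sqrt(298 - 2/23) = sqrt(6852/23) = 2*sqrt(39399)/23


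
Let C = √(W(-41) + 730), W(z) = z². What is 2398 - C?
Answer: 2398 - √2411 ≈ 2348.9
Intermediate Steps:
C = √2411 (C = √((-41)² + 730) = √(1681 + 730) = √2411 ≈ 49.102)
2398 - C = 2398 - √2411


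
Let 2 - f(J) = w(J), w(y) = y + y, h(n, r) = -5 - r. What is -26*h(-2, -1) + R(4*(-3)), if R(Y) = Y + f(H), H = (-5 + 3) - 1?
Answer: 100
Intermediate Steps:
w(y) = 2*y
H = -3 (H = -2 - 1 = -3)
f(J) = 2 - 2*J
R(Y) = 8 + Y (R(Y) = Y + (2 - 2*(-3)) = Y + (2 + 6) = Y + 8 = 8 + Y)
-26*h(-2, -1) + R(4*(-3)) = -26*(-5 - 1*(-1)) + (8 + 4*(-3)) = -26*(-5 + 1) + (8 - 12) = -26*(-4) - 4 = 104 - 4 = 100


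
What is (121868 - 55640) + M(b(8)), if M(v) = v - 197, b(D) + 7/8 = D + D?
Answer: 528369/8 ≈ 66046.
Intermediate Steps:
b(D) = -7/8 + 2*D (b(D) = -7/8 + (D + D) = -7/8 + 2*D)
M(v) = -197 + v
(121868 - 55640) + M(b(8)) = (121868 - 55640) + (-197 + (-7/8 + 2*8)) = 66228 + (-197 + (-7/8 + 16)) = 66228 + (-197 + 121/8) = 66228 - 1455/8 = 528369/8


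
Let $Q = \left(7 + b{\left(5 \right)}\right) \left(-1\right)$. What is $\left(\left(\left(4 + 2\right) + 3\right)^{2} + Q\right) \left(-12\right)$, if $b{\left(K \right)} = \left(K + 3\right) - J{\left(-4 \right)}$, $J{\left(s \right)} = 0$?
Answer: $-792$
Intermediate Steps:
$b{\left(K \right)} = 3 + K$ ($b{\left(K \right)} = \left(K + 3\right) - 0 = \left(3 + K\right) + 0 = 3 + K$)
$Q = -15$ ($Q = \left(7 + \left(3 + 5\right)\right) \left(-1\right) = \left(7 + 8\right) \left(-1\right) = 15 \left(-1\right) = -15$)
$\left(\left(\left(4 + 2\right) + 3\right)^{2} + Q\right) \left(-12\right) = \left(\left(\left(4 + 2\right) + 3\right)^{2} - 15\right) \left(-12\right) = \left(\left(6 + 3\right)^{2} - 15\right) \left(-12\right) = \left(9^{2} - 15\right) \left(-12\right) = \left(81 - 15\right) \left(-12\right) = 66 \left(-12\right) = -792$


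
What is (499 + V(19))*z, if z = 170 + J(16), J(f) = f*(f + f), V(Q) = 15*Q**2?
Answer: 4033348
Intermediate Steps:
J(f) = 2*f**2 (J(f) = f*(2*f) = 2*f**2)
z = 682 (z = 170 + 2*16**2 = 170 + 2*256 = 170 + 512 = 682)
(499 + V(19))*z = (499 + 15*19**2)*682 = (499 + 15*361)*682 = (499 + 5415)*682 = 5914*682 = 4033348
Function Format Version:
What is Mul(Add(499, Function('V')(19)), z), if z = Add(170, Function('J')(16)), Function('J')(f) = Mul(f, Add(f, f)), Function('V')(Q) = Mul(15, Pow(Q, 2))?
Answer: 4033348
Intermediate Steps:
Function('J')(f) = Mul(2, Pow(f, 2)) (Function('J')(f) = Mul(f, Mul(2, f)) = Mul(2, Pow(f, 2)))
z = 682 (z = Add(170, Mul(2, Pow(16, 2))) = Add(170, Mul(2, 256)) = Add(170, 512) = 682)
Mul(Add(499, Function('V')(19)), z) = Mul(Add(499, Mul(15, Pow(19, 2))), 682) = Mul(Add(499, Mul(15, 361)), 682) = Mul(Add(499, 5415), 682) = Mul(5914, 682) = 4033348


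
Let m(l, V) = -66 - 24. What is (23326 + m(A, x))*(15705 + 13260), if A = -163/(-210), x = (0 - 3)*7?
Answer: 673030740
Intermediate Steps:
x = -21 (x = -3*7 = -21)
A = 163/210 (A = -163*(-1/210) = 163/210 ≈ 0.77619)
m(l, V) = -90
(23326 + m(A, x))*(15705 + 13260) = (23326 - 90)*(15705 + 13260) = 23236*28965 = 673030740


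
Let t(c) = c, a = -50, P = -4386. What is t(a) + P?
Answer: -4436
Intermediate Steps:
t(a) + P = -50 - 4386 = -4436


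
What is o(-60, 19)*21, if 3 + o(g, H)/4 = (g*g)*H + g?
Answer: 5740308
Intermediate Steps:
o(g, H) = -12 + 4*g + 4*H*g² (o(g, H) = -12 + 4*((g*g)*H + g) = -12 + 4*(g²*H + g) = -12 + 4*(H*g² + g) = -12 + 4*(g + H*g²) = -12 + (4*g + 4*H*g²) = -12 + 4*g + 4*H*g²)
o(-60, 19)*21 = (-12 + 4*(-60) + 4*19*(-60)²)*21 = (-12 - 240 + 4*19*3600)*21 = (-12 - 240 + 273600)*21 = 273348*21 = 5740308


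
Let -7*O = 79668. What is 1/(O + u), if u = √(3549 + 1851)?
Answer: -15491/176297934 - 245*√6/1057787604 ≈ -8.8436e-5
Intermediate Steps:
O = -79668/7 (O = -⅐*79668 = -79668/7 ≈ -11381.)
u = 30*√6 (u = √5400 = 30*√6 ≈ 73.485)
1/(O + u) = 1/(-79668/7 + 30*√6)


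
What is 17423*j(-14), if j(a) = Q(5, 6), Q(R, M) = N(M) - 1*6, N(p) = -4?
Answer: -174230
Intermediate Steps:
Q(R, M) = -10 (Q(R, M) = -4 - 1*6 = -4 - 6 = -10)
j(a) = -10
17423*j(-14) = 17423*(-10) = -174230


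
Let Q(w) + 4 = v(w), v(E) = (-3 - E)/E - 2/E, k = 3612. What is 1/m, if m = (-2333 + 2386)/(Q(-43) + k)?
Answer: 155106/2279 ≈ 68.059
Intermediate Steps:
v(E) = -2/E + (-3 - E)/E (v(E) = (-3 - E)/E - 2/E = -2/E + (-3 - E)/E)
Q(w) = -4 + (-5 - w)/w
m = 2279/155106 (m = (-2333 + 2386)/((-5 - 5/(-43)) + 3612) = 53/((-5 - 5*(-1/43)) + 3612) = 53/((-5 + 5/43) + 3612) = 53/(-210/43 + 3612) = 53/(155106/43) = 53*(43/155106) = 2279/155106 ≈ 0.014693)
1/m = 1/(2279/155106) = 155106/2279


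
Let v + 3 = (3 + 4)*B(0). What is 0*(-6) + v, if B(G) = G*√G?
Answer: -3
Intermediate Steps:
B(G) = G^(3/2)
v = -3 (v = -3 + (3 + 4)*0^(3/2) = -3 + 7*0 = -3 + 0 = -3)
0*(-6) + v = 0*(-6) - 3 = 0 - 3 = -3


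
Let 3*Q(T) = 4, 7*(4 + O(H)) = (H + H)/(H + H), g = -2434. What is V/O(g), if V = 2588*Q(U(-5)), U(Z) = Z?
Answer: -72464/81 ≈ -894.62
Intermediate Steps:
O(H) = -27/7 (O(H) = -4 + ((H + H)/(H + H))/7 = -4 + ((2*H)/((2*H)))/7 = -4 + ((2*H)*(1/(2*H)))/7 = -4 + (1/7)*1 = -4 + 1/7 = -27/7)
Q(T) = 4/3 (Q(T) = (1/3)*4 = 4/3)
V = 10352/3 (V = 2588*(4/3) = 10352/3 ≈ 3450.7)
V/O(g) = 10352/(3*(-27/7)) = (10352/3)*(-7/27) = -72464/81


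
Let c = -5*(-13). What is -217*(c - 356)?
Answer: 63147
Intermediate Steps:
c = 65
-217*(c - 356) = -217*(65 - 356) = -217*(-291) = 63147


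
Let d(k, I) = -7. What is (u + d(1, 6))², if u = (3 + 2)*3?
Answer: 64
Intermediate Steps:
u = 15 (u = 5*3 = 15)
(u + d(1, 6))² = (15 - 7)² = 8² = 64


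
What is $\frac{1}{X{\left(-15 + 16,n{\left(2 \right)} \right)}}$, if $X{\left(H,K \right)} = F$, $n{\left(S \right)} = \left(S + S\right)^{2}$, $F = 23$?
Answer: $\frac{1}{23} \approx 0.043478$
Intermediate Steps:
$n{\left(S \right)} = 4 S^{2}$ ($n{\left(S \right)} = \left(2 S\right)^{2} = 4 S^{2}$)
$X{\left(H,K \right)} = 23$
$\frac{1}{X{\left(-15 + 16,n{\left(2 \right)} \right)}} = \frac{1}{23}$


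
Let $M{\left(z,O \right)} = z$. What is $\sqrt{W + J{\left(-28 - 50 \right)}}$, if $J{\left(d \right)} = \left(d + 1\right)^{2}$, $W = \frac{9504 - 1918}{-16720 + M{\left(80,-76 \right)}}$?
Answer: $\frac{\sqrt{6412313310}}{1040} \approx 76.997$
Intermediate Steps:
$W = - \frac{3793}{8320}$ ($W = \frac{9504 - 1918}{-16720 + 80} = \frac{7586}{-16640} = 7586 \left(- \frac{1}{16640}\right) = - \frac{3793}{8320} \approx -0.45589$)
$J{\left(d \right)} = \left(1 + d\right)^{2}$
$\sqrt{W + J{\left(-28 - 50 \right)}} = \sqrt{- \frac{3793}{8320} + \left(1 - 78\right)^{2}} = \sqrt{- \frac{3793}{8320} + \left(-77\right)^{2}} = \sqrt{- \frac{3793}{8320} + 5929} = \sqrt{\frac{49325487}{8320}} = \frac{\sqrt{6412313310}}{1040}$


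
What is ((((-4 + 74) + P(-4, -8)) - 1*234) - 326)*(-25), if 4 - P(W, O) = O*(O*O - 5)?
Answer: 350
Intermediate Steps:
P(W, O) = 4 - O*(-5 + O²) (P(W, O) = 4 - O*(O*O - 5) = 4 - O*(O² - 5) = 4 - O*(-5 + O²))
((((-4 + 74) + P(-4, -8)) - 1*234) - 326)*(-25) = ((((-4 + 74) + (4 - 1*(-8)³ + 5*(-8))) - 1*234) - 326)*(-25) = (((70 + (4 - 1*(-512) - 40)) - 234) - 326)*(-25) = (((70 + (4 + 512 - 40)) - 234) - 326)*(-25) = (((70 + 476) - 234) - 326)*(-25) = ((546 - 234) - 326)*(-25) = (312 - 326)*(-25) = -14*(-25) = 350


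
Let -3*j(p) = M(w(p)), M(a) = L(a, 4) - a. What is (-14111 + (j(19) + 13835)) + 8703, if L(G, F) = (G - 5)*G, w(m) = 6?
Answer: 8427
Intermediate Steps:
L(G, F) = G*(-5 + G) (L(G, F) = (-5 + G)*G = G*(-5 + G))
M(a) = -a + a*(-5 + a) (M(a) = a*(-5 + a) - a = -a + a*(-5 + a))
j(p) = 0 (j(p) = -2*(-6 + 6) = -2*0 = -⅓*0 = 0)
(-14111 + (j(19) + 13835)) + 8703 = (-14111 + (0 + 13835)) + 8703 = (-14111 + 13835) + 8703 = -276 + 8703 = 8427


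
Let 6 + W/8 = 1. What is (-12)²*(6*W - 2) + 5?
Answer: -34843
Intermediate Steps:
W = -40 (W = -48 + 8*1 = -48 + 8 = -40)
(-12)²*(6*W - 2) + 5 = (-12)²*(6*(-40) - 2) + 5 = 144*(-240 - 2) + 5 = 144*(-242) + 5 = -34848 + 5 = -34843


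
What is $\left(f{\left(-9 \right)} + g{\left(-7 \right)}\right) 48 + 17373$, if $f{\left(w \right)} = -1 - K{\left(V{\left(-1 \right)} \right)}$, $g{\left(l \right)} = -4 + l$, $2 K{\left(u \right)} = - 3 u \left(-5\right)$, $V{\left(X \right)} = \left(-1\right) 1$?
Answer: $17157$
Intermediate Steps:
$V{\left(X \right)} = -1$
$K{\left(u \right)} = \frac{15 u}{2}$ ($K{\left(u \right)} = \frac{- 3 u \left(-5\right)}{2} = \frac{15 u}{2}$)
$f{\left(w \right)} = \frac{13}{2}$ ($f{\left(w \right)} = -1 - \frac{15}{2} \left(-1\right) = -1 - - \frac{15}{2} = -1 + \frac{15}{2} = \frac{13}{2}$)
$\left(f{\left(-9 \right)} + g{\left(-7 \right)}\right) 48 + 17373 = \left(\frac{13}{2} - 11\right) 48 + 17373 = \left(- \frac{9}{2}\right) 48 + 17373 = -216 + 17373 = 17157$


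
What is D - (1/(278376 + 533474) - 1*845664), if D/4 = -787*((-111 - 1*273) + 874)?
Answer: -565742543601/811850 ≈ -6.9686e+5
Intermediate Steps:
D = -1542520 (D = 4*(-787*((-111 - 1*273) + 874)) = 4*(-787*((-111 - 273) + 874)) = 4*(-787*(-384 + 874)) = 4*(-787*490) = 4*(-385630) = -1542520)
D - (1/(278376 + 533474) - 1*845664) = -1542520 - (1/(278376 + 533474) - 1*845664) = -1542520 - (1/811850 - 845664) = -1542520 - 1*(-686552318399/811850) = -1542520 + 686552318399/811850 = -565742543601/811850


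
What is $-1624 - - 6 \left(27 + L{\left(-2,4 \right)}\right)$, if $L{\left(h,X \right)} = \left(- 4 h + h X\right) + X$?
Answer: $-1438$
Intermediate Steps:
$L{\left(h,X \right)} = X - 4 h + X h$ ($L{\left(h,X \right)} = \left(- 4 h + X h\right) + X = X - 4 h + X h$)
$-1624 - - 6 \left(27 + L{\left(-2,4 \right)}\right) = -1624 - - 6 \left(27 + \left(4 - -8 + 4 \left(-2\right)\right)\right) = -1624 - - 6 \left(27 + \left(4 + 8 - 8\right)\right) = -1624 - - 6 \left(27 + 4\right) = -1624 - \left(-6\right) 31 = -1624 - -186 = -1624 + 186 = -1438$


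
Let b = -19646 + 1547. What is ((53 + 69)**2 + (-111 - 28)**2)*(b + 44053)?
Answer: 887756570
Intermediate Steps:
b = -18099
((53 + 69)**2 + (-111 - 28)**2)*(b + 44053) = ((53 + 69)**2 + (-111 - 28)**2)*(-18099 + 44053) = (122**2 + (-139)**2)*25954 = (14884 + 19321)*25954 = 34205*25954 = 887756570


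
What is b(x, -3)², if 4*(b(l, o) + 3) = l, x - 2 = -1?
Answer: 121/16 ≈ 7.5625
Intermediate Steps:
x = 1 (x = 2 - 1 = 1)
b(l, o) = -3 + l/4
b(x, -3)² = (-3 + (¼)*1)² = (-3 + ¼)² = (-11/4)² = 121/16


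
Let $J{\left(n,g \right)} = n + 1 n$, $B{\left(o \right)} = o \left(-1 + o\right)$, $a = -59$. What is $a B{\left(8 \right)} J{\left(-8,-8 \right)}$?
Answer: $52864$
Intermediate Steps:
$J{\left(n,g \right)} = 2 n$ ($J{\left(n,g \right)} = n + n = 2 n$)
$a B{\left(8 \right)} J{\left(-8,-8 \right)} = - 59 \cdot 8 \left(-1 + 8\right) 2 \left(-8\right) = - 59 \cdot 8 \cdot 7 \left(-16\right) = \left(-59\right) 56 \left(-16\right) = \left(-3304\right) \left(-16\right) = 52864$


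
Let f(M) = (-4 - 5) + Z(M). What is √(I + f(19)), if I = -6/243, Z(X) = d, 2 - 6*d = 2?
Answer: I*√731/9 ≈ 3.0041*I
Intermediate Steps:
d = 0 (d = ⅓ - ⅙*2 = ⅓ - ⅓ = 0)
Z(X) = 0
f(M) = -9 (f(M) = (-4 - 5) + 0 = -9 + 0 = -9)
I = -2/81 (I = -6*1/243 = -2/81 ≈ -0.024691)
√(I + f(19)) = √(-2/81 - 9) = √(-731/81) = I*√731/9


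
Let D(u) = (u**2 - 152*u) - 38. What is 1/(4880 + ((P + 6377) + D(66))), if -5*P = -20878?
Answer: 5/48593 ≈ 0.00010290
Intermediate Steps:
P = 20878/5 (P = -1/5*(-20878) = 20878/5 ≈ 4175.6)
D(u) = -38 + u**2 - 152*u
1/(4880 + ((P + 6377) + D(66))) = 1/(4880 + ((20878/5 + 6377) + (-38 + 66**2 - 152*66))) = 1/(4880 + (52763/5 + (-38 + 4356 - 10032))) = 1/(4880 + (52763/5 - 5714)) = 1/(4880 + 24193/5) = 1/(48593/5) = 5/48593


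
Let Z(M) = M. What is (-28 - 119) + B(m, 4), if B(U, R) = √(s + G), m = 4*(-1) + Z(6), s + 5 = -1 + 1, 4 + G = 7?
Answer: -147 + I*√2 ≈ -147.0 + 1.4142*I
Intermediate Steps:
G = 3 (G = -4 + 7 = 3)
s = -5 (s = -5 + (-1 + 1) = -5 + 0 = -5)
m = 2 (m = 4*(-1) + 6 = -4 + 6 = 2)
B(U, R) = I*√2 (B(U, R) = √(-5 + 3) = √(-2) = I*√2)
(-28 - 119) + B(m, 4) = (-28 - 119) + I*√2 = -147 + I*√2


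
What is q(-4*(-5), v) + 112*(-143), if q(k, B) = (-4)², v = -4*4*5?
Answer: -16000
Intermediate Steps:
v = -80 (v = -16*5 = -80)
q(k, B) = 16
q(-4*(-5), v) + 112*(-143) = 16 + 112*(-143) = 16 - 16016 = -16000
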